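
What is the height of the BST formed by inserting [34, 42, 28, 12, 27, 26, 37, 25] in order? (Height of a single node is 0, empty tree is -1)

Insertion order: [34, 42, 28, 12, 27, 26, 37, 25]
Tree (level-order array): [34, 28, 42, 12, None, 37, None, None, 27, None, None, 26, None, 25]
Compute height bottom-up (empty subtree = -1):
  height(25) = 1 + max(-1, -1) = 0
  height(26) = 1 + max(0, -1) = 1
  height(27) = 1 + max(1, -1) = 2
  height(12) = 1 + max(-1, 2) = 3
  height(28) = 1 + max(3, -1) = 4
  height(37) = 1 + max(-1, -1) = 0
  height(42) = 1 + max(0, -1) = 1
  height(34) = 1 + max(4, 1) = 5
Height = 5


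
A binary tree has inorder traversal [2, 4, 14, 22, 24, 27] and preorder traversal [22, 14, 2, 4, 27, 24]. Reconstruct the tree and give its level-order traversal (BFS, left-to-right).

Inorder:  [2, 4, 14, 22, 24, 27]
Preorder: [22, 14, 2, 4, 27, 24]
Algorithm: preorder visits root first, so consume preorder in order;
for each root, split the current inorder slice at that value into
left-subtree inorder and right-subtree inorder, then recurse.
Recursive splits:
  root=22; inorder splits into left=[2, 4, 14], right=[24, 27]
  root=14; inorder splits into left=[2, 4], right=[]
  root=2; inorder splits into left=[], right=[4]
  root=4; inorder splits into left=[], right=[]
  root=27; inorder splits into left=[24], right=[]
  root=24; inorder splits into left=[], right=[]
Reconstructed level-order: [22, 14, 27, 2, 24, 4]


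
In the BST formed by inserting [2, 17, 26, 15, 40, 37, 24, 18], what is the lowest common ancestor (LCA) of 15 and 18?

Tree insertion order: [2, 17, 26, 15, 40, 37, 24, 18]
Tree (level-order array): [2, None, 17, 15, 26, None, None, 24, 40, 18, None, 37]
In a BST, the LCA of p=15, q=18 is the first node v on the
root-to-leaf path with p <= v <= q (go left if both < v, right if both > v).
Walk from root:
  at 2: both 15 and 18 > 2, go right
  at 17: 15 <= 17 <= 18, this is the LCA
LCA = 17


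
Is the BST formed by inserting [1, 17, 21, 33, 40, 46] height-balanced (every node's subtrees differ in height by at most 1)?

Tree (level-order array): [1, None, 17, None, 21, None, 33, None, 40, None, 46]
Definition: a tree is height-balanced if, at every node, |h(left) - h(right)| <= 1 (empty subtree has height -1).
Bottom-up per-node check:
  node 46: h_left=-1, h_right=-1, diff=0 [OK], height=0
  node 40: h_left=-1, h_right=0, diff=1 [OK], height=1
  node 33: h_left=-1, h_right=1, diff=2 [FAIL (|-1-1|=2 > 1)], height=2
  node 21: h_left=-1, h_right=2, diff=3 [FAIL (|-1-2|=3 > 1)], height=3
  node 17: h_left=-1, h_right=3, diff=4 [FAIL (|-1-3|=4 > 1)], height=4
  node 1: h_left=-1, h_right=4, diff=5 [FAIL (|-1-4|=5 > 1)], height=5
Node 33 violates the condition: |-1 - 1| = 2 > 1.
Result: Not balanced


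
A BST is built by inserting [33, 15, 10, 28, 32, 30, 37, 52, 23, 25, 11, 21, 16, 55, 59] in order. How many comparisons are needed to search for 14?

Search path for 14: 33 -> 15 -> 10 -> 11
Found: False
Comparisons: 4


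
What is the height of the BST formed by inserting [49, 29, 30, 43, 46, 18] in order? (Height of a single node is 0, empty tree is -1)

Insertion order: [49, 29, 30, 43, 46, 18]
Tree (level-order array): [49, 29, None, 18, 30, None, None, None, 43, None, 46]
Compute height bottom-up (empty subtree = -1):
  height(18) = 1 + max(-1, -1) = 0
  height(46) = 1 + max(-1, -1) = 0
  height(43) = 1 + max(-1, 0) = 1
  height(30) = 1 + max(-1, 1) = 2
  height(29) = 1 + max(0, 2) = 3
  height(49) = 1 + max(3, -1) = 4
Height = 4


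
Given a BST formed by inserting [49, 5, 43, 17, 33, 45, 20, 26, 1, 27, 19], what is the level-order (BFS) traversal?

Tree insertion order: [49, 5, 43, 17, 33, 45, 20, 26, 1, 27, 19]
Tree (level-order array): [49, 5, None, 1, 43, None, None, 17, 45, None, 33, None, None, 20, None, 19, 26, None, None, None, 27]
BFS from the root, enqueuing left then right child of each popped node:
  queue [49] -> pop 49, enqueue [5], visited so far: [49]
  queue [5] -> pop 5, enqueue [1, 43], visited so far: [49, 5]
  queue [1, 43] -> pop 1, enqueue [none], visited so far: [49, 5, 1]
  queue [43] -> pop 43, enqueue [17, 45], visited so far: [49, 5, 1, 43]
  queue [17, 45] -> pop 17, enqueue [33], visited so far: [49, 5, 1, 43, 17]
  queue [45, 33] -> pop 45, enqueue [none], visited so far: [49, 5, 1, 43, 17, 45]
  queue [33] -> pop 33, enqueue [20], visited so far: [49, 5, 1, 43, 17, 45, 33]
  queue [20] -> pop 20, enqueue [19, 26], visited so far: [49, 5, 1, 43, 17, 45, 33, 20]
  queue [19, 26] -> pop 19, enqueue [none], visited so far: [49, 5, 1, 43, 17, 45, 33, 20, 19]
  queue [26] -> pop 26, enqueue [27], visited so far: [49, 5, 1, 43, 17, 45, 33, 20, 19, 26]
  queue [27] -> pop 27, enqueue [none], visited so far: [49, 5, 1, 43, 17, 45, 33, 20, 19, 26, 27]
Result: [49, 5, 1, 43, 17, 45, 33, 20, 19, 26, 27]


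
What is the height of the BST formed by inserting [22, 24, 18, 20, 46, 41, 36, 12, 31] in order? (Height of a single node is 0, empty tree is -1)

Insertion order: [22, 24, 18, 20, 46, 41, 36, 12, 31]
Tree (level-order array): [22, 18, 24, 12, 20, None, 46, None, None, None, None, 41, None, 36, None, 31]
Compute height bottom-up (empty subtree = -1):
  height(12) = 1 + max(-1, -1) = 0
  height(20) = 1 + max(-1, -1) = 0
  height(18) = 1 + max(0, 0) = 1
  height(31) = 1 + max(-1, -1) = 0
  height(36) = 1 + max(0, -1) = 1
  height(41) = 1 + max(1, -1) = 2
  height(46) = 1 + max(2, -1) = 3
  height(24) = 1 + max(-1, 3) = 4
  height(22) = 1 + max(1, 4) = 5
Height = 5


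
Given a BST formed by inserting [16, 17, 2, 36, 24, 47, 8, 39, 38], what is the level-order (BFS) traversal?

Tree insertion order: [16, 17, 2, 36, 24, 47, 8, 39, 38]
Tree (level-order array): [16, 2, 17, None, 8, None, 36, None, None, 24, 47, None, None, 39, None, 38]
BFS from the root, enqueuing left then right child of each popped node:
  queue [16] -> pop 16, enqueue [2, 17], visited so far: [16]
  queue [2, 17] -> pop 2, enqueue [8], visited so far: [16, 2]
  queue [17, 8] -> pop 17, enqueue [36], visited so far: [16, 2, 17]
  queue [8, 36] -> pop 8, enqueue [none], visited so far: [16, 2, 17, 8]
  queue [36] -> pop 36, enqueue [24, 47], visited so far: [16, 2, 17, 8, 36]
  queue [24, 47] -> pop 24, enqueue [none], visited so far: [16, 2, 17, 8, 36, 24]
  queue [47] -> pop 47, enqueue [39], visited so far: [16, 2, 17, 8, 36, 24, 47]
  queue [39] -> pop 39, enqueue [38], visited so far: [16, 2, 17, 8, 36, 24, 47, 39]
  queue [38] -> pop 38, enqueue [none], visited so far: [16, 2, 17, 8, 36, 24, 47, 39, 38]
Result: [16, 2, 17, 8, 36, 24, 47, 39, 38]


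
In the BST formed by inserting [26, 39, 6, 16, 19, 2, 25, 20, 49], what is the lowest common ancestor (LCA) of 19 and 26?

Tree insertion order: [26, 39, 6, 16, 19, 2, 25, 20, 49]
Tree (level-order array): [26, 6, 39, 2, 16, None, 49, None, None, None, 19, None, None, None, 25, 20]
In a BST, the LCA of p=19, q=26 is the first node v on the
root-to-leaf path with p <= v <= q (go left if both < v, right if both > v).
Walk from root:
  at 26: 19 <= 26 <= 26, this is the LCA
LCA = 26


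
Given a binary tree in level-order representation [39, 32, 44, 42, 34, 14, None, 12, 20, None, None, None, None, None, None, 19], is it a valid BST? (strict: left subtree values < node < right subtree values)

Level-order array: [39, 32, 44, 42, 34, 14, None, 12, 20, None, None, None, None, None, None, 19]
Validate using subtree bounds (lo, hi): at each node, require lo < value < hi,
then recurse left with hi=value and right with lo=value.
Preorder trace (stopping at first violation):
  at node 39 with bounds (-inf, +inf): OK
  at node 32 with bounds (-inf, 39): OK
  at node 42 with bounds (-inf, 32): VIOLATION
Node 42 violates its bound: not (-inf < 42 < 32).
Result: Not a valid BST


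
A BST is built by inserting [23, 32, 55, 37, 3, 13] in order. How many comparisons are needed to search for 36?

Search path for 36: 23 -> 32 -> 55 -> 37
Found: False
Comparisons: 4


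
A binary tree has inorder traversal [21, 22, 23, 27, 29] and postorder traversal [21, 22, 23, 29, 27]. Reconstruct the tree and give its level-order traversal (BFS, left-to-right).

Inorder:   [21, 22, 23, 27, 29]
Postorder: [21, 22, 23, 29, 27]
Algorithm: postorder visits root last, so walk postorder right-to-left;
each value is the root of the current inorder slice — split it at that
value, recurse on the right subtree first, then the left.
Recursive splits:
  root=27; inorder splits into left=[21, 22, 23], right=[29]
  root=29; inorder splits into left=[], right=[]
  root=23; inorder splits into left=[21, 22], right=[]
  root=22; inorder splits into left=[21], right=[]
  root=21; inorder splits into left=[], right=[]
Reconstructed level-order: [27, 23, 29, 22, 21]


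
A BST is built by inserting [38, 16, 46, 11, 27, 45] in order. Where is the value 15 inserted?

Starting tree (level order): [38, 16, 46, 11, 27, 45]
Insertion path: 38 -> 16 -> 11
Result: insert 15 as right child of 11
Final tree (level order): [38, 16, 46, 11, 27, 45, None, None, 15]


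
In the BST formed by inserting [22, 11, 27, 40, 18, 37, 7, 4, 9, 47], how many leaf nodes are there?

Tree built from: [22, 11, 27, 40, 18, 37, 7, 4, 9, 47]
Tree (level-order array): [22, 11, 27, 7, 18, None, 40, 4, 9, None, None, 37, 47]
Rule: A leaf has 0 children.
Per-node child counts:
  node 22: 2 child(ren)
  node 11: 2 child(ren)
  node 7: 2 child(ren)
  node 4: 0 child(ren)
  node 9: 0 child(ren)
  node 18: 0 child(ren)
  node 27: 1 child(ren)
  node 40: 2 child(ren)
  node 37: 0 child(ren)
  node 47: 0 child(ren)
Matching nodes: [4, 9, 18, 37, 47]
Count of leaf nodes: 5


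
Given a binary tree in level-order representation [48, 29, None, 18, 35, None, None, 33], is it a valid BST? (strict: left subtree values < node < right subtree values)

Level-order array: [48, 29, None, 18, 35, None, None, 33]
Validate using subtree bounds (lo, hi): at each node, require lo < value < hi,
then recurse left with hi=value and right with lo=value.
Preorder trace (stopping at first violation):
  at node 48 with bounds (-inf, +inf): OK
  at node 29 with bounds (-inf, 48): OK
  at node 18 with bounds (-inf, 29): OK
  at node 35 with bounds (29, 48): OK
  at node 33 with bounds (29, 35): OK
No violation found at any node.
Result: Valid BST


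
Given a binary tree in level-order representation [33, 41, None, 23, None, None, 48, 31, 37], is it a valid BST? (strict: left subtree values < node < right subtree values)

Level-order array: [33, 41, None, 23, None, None, 48, 31, 37]
Validate using subtree bounds (lo, hi): at each node, require lo < value < hi,
then recurse left with hi=value and right with lo=value.
Preorder trace (stopping at first violation):
  at node 33 with bounds (-inf, +inf): OK
  at node 41 with bounds (-inf, 33): VIOLATION
Node 41 violates its bound: not (-inf < 41 < 33).
Result: Not a valid BST


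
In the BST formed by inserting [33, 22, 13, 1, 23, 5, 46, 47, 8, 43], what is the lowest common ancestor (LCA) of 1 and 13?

Tree insertion order: [33, 22, 13, 1, 23, 5, 46, 47, 8, 43]
Tree (level-order array): [33, 22, 46, 13, 23, 43, 47, 1, None, None, None, None, None, None, None, None, 5, None, 8]
In a BST, the LCA of p=1, q=13 is the first node v on the
root-to-leaf path with p <= v <= q (go left if both < v, right if both > v).
Walk from root:
  at 33: both 1 and 13 < 33, go left
  at 22: both 1 and 13 < 22, go left
  at 13: 1 <= 13 <= 13, this is the LCA
LCA = 13


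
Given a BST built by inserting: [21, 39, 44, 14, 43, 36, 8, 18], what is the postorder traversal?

Tree insertion order: [21, 39, 44, 14, 43, 36, 8, 18]
Tree (level-order array): [21, 14, 39, 8, 18, 36, 44, None, None, None, None, None, None, 43]
Postorder traversal: [8, 18, 14, 36, 43, 44, 39, 21]


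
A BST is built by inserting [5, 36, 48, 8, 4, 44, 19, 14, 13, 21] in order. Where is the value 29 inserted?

Starting tree (level order): [5, 4, 36, None, None, 8, 48, None, 19, 44, None, 14, 21, None, None, 13]
Insertion path: 5 -> 36 -> 8 -> 19 -> 21
Result: insert 29 as right child of 21
Final tree (level order): [5, 4, 36, None, None, 8, 48, None, 19, 44, None, 14, 21, None, None, 13, None, None, 29]


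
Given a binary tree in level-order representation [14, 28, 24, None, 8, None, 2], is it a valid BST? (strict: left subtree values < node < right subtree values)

Level-order array: [14, 28, 24, None, 8, None, 2]
Validate using subtree bounds (lo, hi): at each node, require lo < value < hi,
then recurse left with hi=value and right with lo=value.
Preorder trace (stopping at first violation):
  at node 14 with bounds (-inf, +inf): OK
  at node 28 with bounds (-inf, 14): VIOLATION
Node 28 violates its bound: not (-inf < 28 < 14).
Result: Not a valid BST


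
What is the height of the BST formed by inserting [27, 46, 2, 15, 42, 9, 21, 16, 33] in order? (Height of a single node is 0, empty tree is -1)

Insertion order: [27, 46, 2, 15, 42, 9, 21, 16, 33]
Tree (level-order array): [27, 2, 46, None, 15, 42, None, 9, 21, 33, None, None, None, 16]
Compute height bottom-up (empty subtree = -1):
  height(9) = 1 + max(-1, -1) = 0
  height(16) = 1 + max(-1, -1) = 0
  height(21) = 1 + max(0, -1) = 1
  height(15) = 1 + max(0, 1) = 2
  height(2) = 1 + max(-1, 2) = 3
  height(33) = 1 + max(-1, -1) = 0
  height(42) = 1 + max(0, -1) = 1
  height(46) = 1 + max(1, -1) = 2
  height(27) = 1 + max(3, 2) = 4
Height = 4


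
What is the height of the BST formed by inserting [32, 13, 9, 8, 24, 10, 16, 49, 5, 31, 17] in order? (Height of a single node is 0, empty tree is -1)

Insertion order: [32, 13, 9, 8, 24, 10, 16, 49, 5, 31, 17]
Tree (level-order array): [32, 13, 49, 9, 24, None, None, 8, 10, 16, 31, 5, None, None, None, None, 17]
Compute height bottom-up (empty subtree = -1):
  height(5) = 1 + max(-1, -1) = 0
  height(8) = 1 + max(0, -1) = 1
  height(10) = 1 + max(-1, -1) = 0
  height(9) = 1 + max(1, 0) = 2
  height(17) = 1 + max(-1, -1) = 0
  height(16) = 1 + max(-1, 0) = 1
  height(31) = 1 + max(-1, -1) = 0
  height(24) = 1 + max(1, 0) = 2
  height(13) = 1 + max(2, 2) = 3
  height(49) = 1 + max(-1, -1) = 0
  height(32) = 1 + max(3, 0) = 4
Height = 4


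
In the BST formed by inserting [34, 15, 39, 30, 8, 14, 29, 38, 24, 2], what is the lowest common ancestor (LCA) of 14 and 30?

Tree insertion order: [34, 15, 39, 30, 8, 14, 29, 38, 24, 2]
Tree (level-order array): [34, 15, 39, 8, 30, 38, None, 2, 14, 29, None, None, None, None, None, None, None, 24]
In a BST, the LCA of p=14, q=30 is the first node v on the
root-to-leaf path with p <= v <= q (go left if both < v, right if both > v).
Walk from root:
  at 34: both 14 and 30 < 34, go left
  at 15: 14 <= 15 <= 30, this is the LCA
LCA = 15


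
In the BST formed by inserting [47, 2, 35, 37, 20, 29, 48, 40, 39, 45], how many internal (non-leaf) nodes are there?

Tree built from: [47, 2, 35, 37, 20, 29, 48, 40, 39, 45]
Tree (level-order array): [47, 2, 48, None, 35, None, None, 20, 37, None, 29, None, 40, None, None, 39, 45]
Rule: An internal node has at least one child.
Per-node child counts:
  node 47: 2 child(ren)
  node 2: 1 child(ren)
  node 35: 2 child(ren)
  node 20: 1 child(ren)
  node 29: 0 child(ren)
  node 37: 1 child(ren)
  node 40: 2 child(ren)
  node 39: 0 child(ren)
  node 45: 0 child(ren)
  node 48: 0 child(ren)
Matching nodes: [47, 2, 35, 20, 37, 40]
Count of internal (non-leaf) nodes: 6


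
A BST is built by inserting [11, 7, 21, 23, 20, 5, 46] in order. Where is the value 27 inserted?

Starting tree (level order): [11, 7, 21, 5, None, 20, 23, None, None, None, None, None, 46]
Insertion path: 11 -> 21 -> 23 -> 46
Result: insert 27 as left child of 46
Final tree (level order): [11, 7, 21, 5, None, 20, 23, None, None, None, None, None, 46, 27]


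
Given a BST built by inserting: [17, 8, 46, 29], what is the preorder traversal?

Tree insertion order: [17, 8, 46, 29]
Tree (level-order array): [17, 8, 46, None, None, 29]
Preorder traversal: [17, 8, 46, 29]


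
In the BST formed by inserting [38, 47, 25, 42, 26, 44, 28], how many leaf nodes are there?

Tree built from: [38, 47, 25, 42, 26, 44, 28]
Tree (level-order array): [38, 25, 47, None, 26, 42, None, None, 28, None, 44]
Rule: A leaf has 0 children.
Per-node child counts:
  node 38: 2 child(ren)
  node 25: 1 child(ren)
  node 26: 1 child(ren)
  node 28: 0 child(ren)
  node 47: 1 child(ren)
  node 42: 1 child(ren)
  node 44: 0 child(ren)
Matching nodes: [28, 44]
Count of leaf nodes: 2


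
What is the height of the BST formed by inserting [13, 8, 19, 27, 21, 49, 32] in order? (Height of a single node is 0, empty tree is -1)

Insertion order: [13, 8, 19, 27, 21, 49, 32]
Tree (level-order array): [13, 8, 19, None, None, None, 27, 21, 49, None, None, 32]
Compute height bottom-up (empty subtree = -1):
  height(8) = 1 + max(-1, -1) = 0
  height(21) = 1 + max(-1, -1) = 0
  height(32) = 1 + max(-1, -1) = 0
  height(49) = 1 + max(0, -1) = 1
  height(27) = 1 + max(0, 1) = 2
  height(19) = 1 + max(-1, 2) = 3
  height(13) = 1 + max(0, 3) = 4
Height = 4


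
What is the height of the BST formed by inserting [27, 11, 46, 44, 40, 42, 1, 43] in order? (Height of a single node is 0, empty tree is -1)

Insertion order: [27, 11, 46, 44, 40, 42, 1, 43]
Tree (level-order array): [27, 11, 46, 1, None, 44, None, None, None, 40, None, None, 42, None, 43]
Compute height bottom-up (empty subtree = -1):
  height(1) = 1 + max(-1, -1) = 0
  height(11) = 1 + max(0, -1) = 1
  height(43) = 1 + max(-1, -1) = 0
  height(42) = 1 + max(-1, 0) = 1
  height(40) = 1 + max(-1, 1) = 2
  height(44) = 1 + max(2, -1) = 3
  height(46) = 1 + max(3, -1) = 4
  height(27) = 1 + max(1, 4) = 5
Height = 5


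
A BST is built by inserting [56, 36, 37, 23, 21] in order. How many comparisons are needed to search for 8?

Search path for 8: 56 -> 36 -> 23 -> 21
Found: False
Comparisons: 4


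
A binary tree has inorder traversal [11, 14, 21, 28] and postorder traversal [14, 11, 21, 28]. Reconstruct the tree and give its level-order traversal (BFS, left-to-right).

Inorder:   [11, 14, 21, 28]
Postorder: [14, 11, 21, 28]
Algorithm: postorder visits root last, so walk postorder right-to-left;
each value is the root of the current inorder slice — split it at that
value, recurse on the right subtree first, then the left.
Recursive splits:
  root=28; inorder splits into left=[11, 14, 21], right=[]
  root=21; inorder splits into left=[11, 14], right=[]
  root=11; inorder splits into left=[], right=[14]
  root=14; inorder splits into left=[], right=[]
Reconstructed level-order: [28, 21, 11, 14]


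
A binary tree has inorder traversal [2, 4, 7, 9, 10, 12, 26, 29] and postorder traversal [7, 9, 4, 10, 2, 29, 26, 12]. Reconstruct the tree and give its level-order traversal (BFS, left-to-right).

Inorder:   [2, 4, 7, 9, 10, 12, 26, 29]
Postorder: [7, 9, 4, 10, 2, 29, 26, 12]
Algorithm: postorder visits root last, so walk postorder right-to-left;
each value is the root of the current inorder slice — split it at that
value, recurse on the right subtree first, then the left.
Recursive splits:
  root=12; inorder splits into left=[2, 4, 7, 9, 10], right=[26, 29]
  root=26; inorder splits into left=[], right=[29]
  root=29; inorder splits into left=[], right=[]
  root=2; inorder splits into left=[], right=[4, 7, 9, 10]
  root=10; inorder splits into left=[4, 7, 9], right=[]
  root=4; inorder splits into left=[], right=[7, 9]
  root=9; inorder splits into left=[7], right=[]
  root=7; inorder splits into left=[], right=[]
Reconstructed level-order: [12, 2, 26, 10, 29, 4, 9, 7]


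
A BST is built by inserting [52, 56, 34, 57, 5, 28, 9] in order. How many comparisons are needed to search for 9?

Search path for 9: 52 -> 34 -> 5 -> 28 -> 9
Found: True
Comparisons: 5


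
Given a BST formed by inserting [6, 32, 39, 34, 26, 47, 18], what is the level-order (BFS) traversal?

Tree insertion order: [6, 32, 39, 34, 26, 47, 18]
Tree (level-order array): [6, None, 32, 26, 39, 18, None, 34, 47]
BFS from the root, enqueuing left then right child of each popped node:
  queue [6] -> pop 6, enqueue [32], visited so far: [6]
  queue [32] -> pop 32, enqueue [26, 39], visited so far: [6, 32]
  queue [26, 39] -> pop 26, enqueue [18], visited so far: [6, 32, 26]
  queue [39, 18] -> pop 39, enqueue [34, 47], visited so far: [6, 32, 26, 39]
  queue [18, 34, 47] -> pop 18, enqueue [none], visited so far: [6, 32, 26, 39, 18]
  queue [34, 47] -> pop 34, enqueue [none], visited so far: [6, 32, 26, 39, 18, 34]
  queue [47] -> pop 47, enqueue [none], visited so far: [6, 32, 26, 39, 18, 34, 47]
Result: [6, 32, 26, 39, 18, 34, 47]


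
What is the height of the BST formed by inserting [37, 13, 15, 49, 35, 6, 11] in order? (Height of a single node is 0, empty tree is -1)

Insertion order: [37, 13, 15, 49, 35, 6, 11]
Tree (level-order array): [37, 13, 49, 6, 15, None, None, None, 11, None, 35]
Compute height bottom-up (empty subtree = -1):
  height(11) = 1 + max(-1, -1) = 0
  height(6) = 1 + max(-1, 0) = 1
  height(35) = 1 + max(-1, -1) = 0
  height(15) = 1 + max(-1, 0) = 1
  height(13) = 1 + max(1, 1) = 2
  height(49) = 1 + max(-1, -1) = 0
  height(37) = 1 + max(2, 0) = 3
Height = 3


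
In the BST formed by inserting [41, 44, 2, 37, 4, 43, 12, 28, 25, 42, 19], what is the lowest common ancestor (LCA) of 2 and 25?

Tree insertion order: [41, 44, 2, 37, 4, 43, 12, 28, 25, 42, 19]
Tree (level-order array): [41, 2, 44, None, 37, 43, None, 4, None, 42, None, None, 12, None, None, None, 28, 25, None, 19]
In a BST, the LCA of p=2, q=25 is the first node v on the
root-to-leaf path with p <= v <= q (go left if both < v, right if both > v).
Walk from root:
  at 41: both 2 and 25 < 41, go left
  at 2: 2 <= 2 <= 25, this is the LCA
LCA = 2


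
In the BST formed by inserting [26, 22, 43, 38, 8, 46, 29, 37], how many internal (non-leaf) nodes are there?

Tree built from: [26, 22, 43, 38, 8, 46, 29, 37]
Tree (level-order array): [26, 22, 43, 8, None, 38, 46, None, None, 29, None, None, None, None, 37]
Rule: An internal node has at least one child.
Per-node child counts:
  node 26: 2 child(ren)
  node 22: 1 child(ren)
  node 8: 0 child(ren)
  node 43: 2 child(ren)
  node 38: 1 child(ren)
  node 29: 1 child(ren)
  node 37: 0 child(ren)
  node 46: 0 child(ren)
Matching nodes: [26, 22, 43, 38, 29]
Count of internal (non-leaf) nodes: 5


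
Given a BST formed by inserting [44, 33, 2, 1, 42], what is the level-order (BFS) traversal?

Tree insertion order: [44, 33, 2, 1, 42]
Tree (level-order array): [44, 33, None, 2, 42, 1]
BFS from the root, enqueuing left then right child of each popped node:
  queue [44] -> pop 44, enqueue [33], visited so far: [44]
  queue [33] -> pop 33, enqueue [2, 42], visited so far: [44, 33]
  queue [2, 42] -> pop 2, enqueue [1], visited so far: [44, 33, 2]
  queue [42, 1] -> pop 42, enqueue [none], visited so far: [44, 33, 2, 42]
  queue [1] -> pop 1, enqueue [none], visited so far: [44, 33, 2, 42, 1]
Result: [44, 33, 2, 42, 1]


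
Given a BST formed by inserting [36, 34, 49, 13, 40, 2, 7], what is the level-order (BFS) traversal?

Tree insertion order: [36, 34, 49, 13, 40, 2, 7]
Tree (level-order array): [36, 34, 49, 13, None, 40, None, 2, None, None, None, None, 7]
BFS from the root, enqueuing left then right child of each popped node:
  queue [36] -> pop 36, enqueue [34, 49], visited so far: [36]
  queue [34, 49] -> pop 34, enqueue [13], visited so far: [36, 34]
  queue [49, 13] -> pop 49, enqueue [40], visited so far: [36, 34, 49]
  queue [13, 40] -> pop 13, enqueue [2], visited so far: [36, 34, 49, 13]
  queue [40, 2] -> pop 40, enqueue [none], visited so far: [36, 34, 49, 13, 40]
  queue [2] -> pop 2, enqueue [7], visited so far: [36, 34, 49, 13, 40, 2]
  queue [7] -> pop 7, enqueue [none], visited so far: [36, 34, 49, 13, 40, 2, 7]
Result: [36, 34, 49, 13, 40, 2, 7]


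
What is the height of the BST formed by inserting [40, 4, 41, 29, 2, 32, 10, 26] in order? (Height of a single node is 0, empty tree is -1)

Insertion order: [40, 4, 41, 29, 2, 32, 10, 26]
Tree (level-order array): [40, 4, 41, 2, 29, None, None, None, None, 10, 32, None, 26]
Compute height bottom-up (empty subtree = -1):
  height(2) = 1 + max(-1, -1) = 0
  height(26) = 1 + max(-1, -1) = 0
  height(10) = 1 + max(-1, 0) = 1
  height(32) = 1 + max(-1, -1) = 0
  height(29) = 1 + max(1, 0) = 2
  height(4) = 1 + max(0, 2) = 3
  height(41) = 1 + max(-1, -1) = 0
  height(40) = 1 + max(3, 0) = 4
Height = 4


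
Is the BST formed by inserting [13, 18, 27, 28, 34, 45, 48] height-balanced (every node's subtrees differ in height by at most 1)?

Tree (level-order array): [13, None, 18, None, 27, None, 28, None, 34, None, 45, None, 48]
Definition: a tree is height-balanced if, at every node, |h(left) - h(right)| <= 1 (empty subtree has height -1).
Bottom-up per-node check:
  node 48: h_left=-1, h_right=-1, diff=0 [OK], height=0
  node 45: h_left=-1, h_right=0, diff=1 [OK], height=1
  node 34: h_left=-1, h_right=1, diff=2 [FAIL (|-1-1|=2 > 1)], height=2
  node 28: h_left=-1, h_right=2, diff=3 [FAIL (|-1-2|=3 > 1)], height=3
  node 27: h_left=-1, h_right=3, diff=4 [FAIL (|-1-3|=4 > 1)], height=4
  node 18: h_left=-1, h_right=4, diff=5 [FAIL (|-1-4|=5 > 1)], height=5
  node 13: h_left=-1, h_right=5, diff=6 [FAIL (|-1-5|=6 > 1)], height=6
Node 34 violates the condition: |-1 - 1| = 2 > 1.
Result: Not balanced


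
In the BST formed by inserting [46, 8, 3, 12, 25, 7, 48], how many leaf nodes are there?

Tree built from: [46, 8, 3, 12, 25, 7, 48]
Tree (level-order array): [46, 8, 48, 3, 12, None, None, None, 7, None, 25]
Rule: A leaf has 0 children.
Per-node child counts:
  node 46: 2 child(ren)
  node 8: 2 child(ren)
  node 3: 1 child(ren)
  node 7: 0 child(ren)
  node 12: 1 child(ren)
  node 25: 0 child(ren)
  node 48: 0 child(ren)
Matching nodes: [7, 25, 48]
Count of leaf nodes: 3


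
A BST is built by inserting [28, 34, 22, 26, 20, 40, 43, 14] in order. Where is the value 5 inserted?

Starting tree (level order): [28, 22, 34, 20, 26, None, 40, 14, None, None, None, None, 43]
Insertion path: 28 -> 22 -> 20 -> 14
Result: insert 5 as left child of 14
Final tree (level order): [28, 22, 34, 20, 26, None, 40, 14, None, None, None, None, 43, 5]


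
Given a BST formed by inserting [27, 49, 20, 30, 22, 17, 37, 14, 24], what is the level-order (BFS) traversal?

Tree insertion order: [27, 49, 20, 30, 22, 17, 37, 14, 24]
Tree (level-order array): [27, 20, 49, 17, 22, 30, None, 14, None, None, 24, None, 37]
BFS from the root, enqueuing left then right child of each popped node:
  queue [27] -> pop 27, enqueue [20, 49], visited so far: [27]
  queue [20, 49] -> pop 20, enqueue [17, 22], visited so far: [27, 20]
  queue [49, 17, 22] -> pop 49, enqueue [30], visited so far: [27, 20, 49]
  queue [17, 22, 30] -> pop 17, enqueue [14], visited so far: [27, 20, 49, 17]
  queue [22, 30, 14] -> pop 22, enqueue [24], visited so far: [27, 20, 49, 17, 22]
  queue [30, 14, 24] -> pop 30, enqueue [37], visited so far: [27, 20, 49, 17, 22, 30]
  queue [14, 24, 37] -> pop 14, enqueue [none], visited so far: [27, 20, 49, 17, 22, 30, 14]
  queue [24, 37] -> pop 24, enqueue [none], visited so far: [27, 20, 49, 17, 22, 30, 14, 24]
  queue [37] -> pop 37, enqueue [none], visited so far: [27, 20, 49, 17, 22, 30, 14, 24, 37]
Result: [27, 20, 49, 17, 22, 30, 14, 24, 37]


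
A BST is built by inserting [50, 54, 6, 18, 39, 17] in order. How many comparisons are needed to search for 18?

Search path for 18: 50 -> 6 -> 18
Found: True
Comparisons: 3


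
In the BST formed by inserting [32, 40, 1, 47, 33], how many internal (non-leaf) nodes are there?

Tree built from: [32, 40, 1, 47, 33]
Tree (level-order array): [32, 1, 40, None, None, 33, 47]
Rule: An internal node has at least one child.
Per-node child counts:
  node 32: 2 child(ren)
  node 1: 0 child(ren)
  node 40: 2 child(ren)
  node 33: 0 child(ren)
  node 47: 0 child(ren)
Matching nodes: [32, 40]
Count of internal (non-leaf) nodes: 2


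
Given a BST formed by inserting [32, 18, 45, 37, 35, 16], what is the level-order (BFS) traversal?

Tree insertion order: [32, 18, 45, 37, 35, 16]
Tree (level-order array): [32, 18, 45, 16, None, 37, None, None, None, 35]
BFS from the root, enqueuing left then right child of each popped node:
  queue [32] -> pop 32, enqueue [18, 45], visited so far: [32]
  queue [18, 45] -> pop 18, enqueue [16], visited so far: [32, 18]
  queue [45, 16] -> pop 45, enqueue [37], visited so far: [32, 18, 45]
  queue [16, 37] -> pop 16, enqueue [none], visited so far: [32, 18, 45, 16]
  queue [37] -> pop 37, enqueue [35], visited so far: [32, 18, 45, 16, 37]
  queue [35] -> pop 35, enqueue [none], visited so far: [32, 18, 45, 16, 37, 35]
Result: [32, 18, 45, 16, 37, 35]


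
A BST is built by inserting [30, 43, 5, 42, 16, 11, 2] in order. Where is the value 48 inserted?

Starting tree (level order): [30, 5, 43, 2, 16, 42, None, None, None, 11]
Insertion path: 30 -> 43
Result: insert 48 as right child of 43
Final tree (level order): [30, 5, 43, 2, 16, 42, 48, None, None, 11]


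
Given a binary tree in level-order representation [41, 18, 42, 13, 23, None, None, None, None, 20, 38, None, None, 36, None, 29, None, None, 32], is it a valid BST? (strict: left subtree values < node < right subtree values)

Level-order array: [41, 18, 42, 13, 23, None, None, None, None, 20, 38, None, None, 36, None, 29, None, None, 32]
Validate using subtree bounds (lo, hi): at each node, require lo < value < hi,
then recurse left with hi=value and right with lo=value.
Preorder trace (stopping at first violation):
  at node 41 with bounds (-inf, +inf): OK
  at node 18 with bounds (-inf, 41): OK
  at node 13 with bounds (-inf, 18): OK
  at node 23 with bounds (18, 41): OK
  at node 20 with bounds (18, 23): OK
  at node 38 with bounds (23, 41): OK
  at node 36 with bounds (23, 38): OK
  at node 29 with bounds (23, 36): OK
  at node 32 with bounds (29, 36): OK
  at node 42 with bounds (41, +inf): OK
No violation found at any node.
Result: Valid BST


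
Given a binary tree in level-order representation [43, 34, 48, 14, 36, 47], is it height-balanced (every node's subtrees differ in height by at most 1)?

Tree (level-order array): [43, 34, 48, 14, 36, 47]
Definition: a tree is height-balanced if, at every node, |h(left) - h(right)| <= 1 (empty subtree has height -1).
Bottom-up per-node check:
  node 14: h_left=-1, h_right=-1, diff=0 [OK], height=0
  node 36: h_left=-1, h_right=-1, diff=0 [OK], height=0
  node 34: h_left=0, h_right=0, diff=0 [OK], height=1
  node 47: h_left=-1, h_right=-1, diff=0 [OK], height=0
  node 48: h_left=0, h_right=-1, diff=1 [OK], height=1
  node 43: h_left=1, h_right=1, diff=0 [OK], height=2
All nodes satisfy the balance condition.
Result: Balanced


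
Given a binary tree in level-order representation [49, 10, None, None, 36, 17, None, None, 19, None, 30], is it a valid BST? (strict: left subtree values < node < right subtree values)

Level-order array: [49, 10, None, None, 36, 17, None, None, 19, None, 30]
Validate using subtree bounds (lo, hi): at each node, require lo < value < hi,
then recurse left with hi=value and right with lo=value.
Preorder trace (stopping at first violation):
  at node 49 with bounds (-inf, +inf): OK
  at node 10 with bounds (-inf, 49): OK
  at node 36 with bounds (10, 49): OK
  at node 17 with bounds (10, 36): OK
  at node 19 with bounds (17, 36): OK
  at node 30 with bounds (19, 36): OK
No violation found at any node.
Result: Valid BST


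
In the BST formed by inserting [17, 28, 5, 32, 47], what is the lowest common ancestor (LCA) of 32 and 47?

Tree insertion order: [17, 28, 5, 32, 47]
Tree (level-order array): [17, 5, 28, None, None, None, 32, None, 47]
In a BST, the LCA of p=32, q=47 is the first node v on the
root-to-leaf path with p <= v <= q (go left if both < v, right if both > v).
Walk from root:
  at 17: both 32 and 47 > 17, go right
  at 28: both 32 and 47 > 28, go right
  at 32: 32 <= 32 <= 47, this is the LCA
LCA = 32


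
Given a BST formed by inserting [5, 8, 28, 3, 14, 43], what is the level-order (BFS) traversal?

Tree insertion order: [5, 8, 28, 3, 14, 43]
Tree (level-order array): [5, 3, 8, None, None, None, 28, 14, 43]
BFS from the root, enqueuing left then right child of each popped node:
  queue [5] -> pop 5, enqueue [3, 8], visited so far: [5]
  queue [3, 8] -> pop 3, enqueue [none], visited so far: [5, 3]
  queue [8] -> pop 8, enqueue [28], visited so far: [5, 3, 8]
  queue [28] -> pop 28, enqueue [14, 43], visited so far: [5, 3, 8, 28]
  queue [14, 43] -> pop 14, enqueue [none], visited so far: [5, 3, 8, 28, 14]
  queue [43] -> pop 43, enqueue [none], visited so far: [5, 3, 8, 28, 14, 43]
Result: [5, 3, 8, 28, 14, 43]


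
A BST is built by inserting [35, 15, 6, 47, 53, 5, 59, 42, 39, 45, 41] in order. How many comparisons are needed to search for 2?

Search path for 2: 35 -> 15 -> 6 -> 5
Found: False
Comparisons: 4


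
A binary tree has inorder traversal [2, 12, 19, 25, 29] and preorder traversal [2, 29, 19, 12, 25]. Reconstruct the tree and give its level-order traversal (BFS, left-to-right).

Inorder:  [2, 12, 19, 25, 29]
Preorder: [2, 29, 19, 12, 25]
Algorithm: preorder visits root first, so consume preorder in order;
for each root, split the current inorder slice at that value into
left-subtree inorder and right-subtree inorder, then recurse.
Recursive splits:
  root=2; inorder splits into left=[], right=[12, 19, 25, 29]
  root=29; inorder splits into left=[12, 19, 25], right=[]
  root=19; inorder splits into left=[12], right=[25]
  root=12; inorder splits into left=[], right=[]
  root=25; inorder splits into left=[], right=[]
Reconstructed level-order: [2, 29, 19, 12, 25]


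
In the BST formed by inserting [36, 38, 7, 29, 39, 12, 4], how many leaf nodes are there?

Tree built from: [36, 38, 7, 29, 39, 12, 4]
Tree (level-order array): [36, 7, 38, 4, 29, None, 39, None, None, 12]
Rule: A leaf has 0 children.
Per-node child counts:
  node 36: 2 child(ren)
  node 7: 2 child(ren)
  node 4: 0 child(ren)
  node 29: 1 child(ren)
  node 12: 0 child(ren)
  node 38: 1 child(ren)
  node 39: 0 child(ren)
Matching nodes: [4, 12, 39]
Count of leaf nodes: 3


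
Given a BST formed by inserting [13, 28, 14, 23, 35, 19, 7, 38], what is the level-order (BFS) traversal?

Tree insertion order: [13, 28, 14, 23, 35, 19, 7, 38]
Tree (level-order array): [13, 7, 28, None, None, 14, 35, None, 23, None, 38, 19]
BFS from the root, enqueuing left then right child of each popped node:
  queue [13] -> pop 13, enqueue [7, 28], visited so far: [13]
  queue [7, 28] -> pop 7, enqueue [none], visited so far: [13, 7]
  queue [28] -> pop 28, enqueue [14, 35], visited so far: [13, 7, 28]
  queue [14, 35] -> pop 14, enqueue [23], visited so far: [13, 7, 28, 14]
  queue [35, 23] -> pop 35, enqueue [38], visited so far: [13, 7, 28, 14, 35]
  queue [23, 38] -> pop 23, enqueue [19], visited so far: [13, 7, 28, 14, 35, 23]
  queue [38, 19] -> pop 38, enqueue [none], visited so far: [13, 7, 28, 14, 35, 23, 38]
  queue [19] -> pop 19, enqueue [none], visited so far: [13, 7, 28, 14, 35, 23, 38, 19]
Result: [13, 7, 28, 14, 35, 23, 38, 19]


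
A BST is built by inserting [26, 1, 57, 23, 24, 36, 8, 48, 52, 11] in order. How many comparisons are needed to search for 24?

Search path for 24: 26 -> 1 -> 23 -> 24
Found: True
Comparisons: 4


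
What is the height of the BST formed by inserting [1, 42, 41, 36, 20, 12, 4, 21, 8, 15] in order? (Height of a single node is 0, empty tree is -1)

Insertion order: [1, 42, 41, 36, 20, 12, 4, 21, 8, 15]
Tree (level-order array): [1, None, 42, 41, None, 36, None, 20, None, 12, 21, 4, 15, None, None, None, 8]
Compute height bottom-up (empty subtree = -1):
  height(8) = 1 + max(-1, -1) = 0
  height(4) = 1 + max(-1, 0) = 1
  height(15) = 1 + max(-1, -1) = 0
  height(12) = 1 + max(1, 0) = 2
  height(21) = 1 + max(-1, -1) = 0
  height(20) = 1 + max(2, 0) = 3
  height(36) = 1 + max(3, -1) = 4
  height(41) = 1 + max(4, -1) = 5
  height(42) = 1 + max(5, -1) = 6
  height(1) = 1 + max(-1, 6) = 7
Height = 7


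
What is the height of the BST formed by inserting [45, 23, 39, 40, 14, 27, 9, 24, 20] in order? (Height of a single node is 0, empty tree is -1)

Insertion order: [45, 23, 39, 40, 14, 27, 9, 24, 20]
Tree (level-order array): [45, 23, None, 14, 39, 9, 20, 27, 40, None, None, None, None, 24]
Compute height bottom-up (empty subtree = -1):
  height(9) = 1 + max(-1, -1) = 0
  height(20) = 1 + max(-1, -1) = 0
  height(14) = 1 + max(0, 0) = 1
  height(24) = 1 + max(-1, -1) = 0
  height(27) = 1 + max(0, -1) = 1
  height(40) = 1 + max(-1, -1) = 0
  height(39) = 1 + max(1, 0) = 2
  height(23) = 1 + max(1, 2) = 3
  height(45) = 1 + max(3, -1) = 4
Height = 4


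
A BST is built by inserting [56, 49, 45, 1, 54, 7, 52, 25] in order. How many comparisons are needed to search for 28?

Search path for 28: 56 -> 49 -> 45 -> 1 -> 7 -> 25
Found: False
Comparisons: 6


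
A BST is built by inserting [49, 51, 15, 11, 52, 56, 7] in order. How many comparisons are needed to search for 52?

Search path for 52: 49 -> 51 -> 52
Found: True
Comparisons: 3


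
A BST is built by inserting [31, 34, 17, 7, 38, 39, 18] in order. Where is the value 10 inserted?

Starting tree (level order): [31, 17, 34, 7, 18, None, 38, None, None, None, None, None, 39]
Insertion path: 31 -> 17 -> 7
Result: insert 10 as right child of 7
Final tree (level order): [31, 17, 34, 7, 18, None, 38, None, 10, None, None, None, 39]


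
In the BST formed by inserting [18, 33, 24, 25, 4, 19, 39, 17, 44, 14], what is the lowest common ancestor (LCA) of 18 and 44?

Tree insertion order: [18, 33, 24, 25, 4, 19, 39, 17, 44, 14]
Tree (level-order array): [18, 4, 33, None, 17, 24, 39, 14, None, 19, 25, None, 44]
In a BST, the LCA of p=18, q=44 is the first node v on the
root-to-leaf path with p <= v <= q (go left if both < v, right if both > v).
Walk from root:
  at 18: 18 <= 18 <= 44, this is the LCA
LCA = 18


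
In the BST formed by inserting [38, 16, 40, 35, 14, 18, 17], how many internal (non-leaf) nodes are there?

Tree built from: [38, 16, 40, 35, 14, 18, 17]
Tree (level-order array): [38, 16, 40, 14, 35, None, None, None, None, 18, None, 17]
Rule: An internal node has at least one child.
Per-node child counts:
  node 38: 2 child(ren)
  node 16: 2 child(ren)
  node 14: 0 child(ren)
  node 35: 1 child(ren)
  node 18: 1 child(ren)
  node 17: 0 child(ren)
  node 40: 0 child(ren)
Matching nodes: [38, 16, 35, 18]
Count of internal (non-leaf) nodes: 4


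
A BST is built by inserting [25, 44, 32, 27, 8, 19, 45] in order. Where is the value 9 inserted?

Starting tree (level order): [25, 8, 44, None, 19, 32, 45, None, None, 27]
Insertion path: 25 -> 8 -> 19
Result: insert 9 as left child of 19
Final tree (level order): [25, 8, 44, None, 19, 32, 45, 9, None, 27]


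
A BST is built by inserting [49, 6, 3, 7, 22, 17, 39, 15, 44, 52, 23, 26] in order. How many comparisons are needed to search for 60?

Search path for 60: 49 -> 52
Found: False
Comparisons: 2


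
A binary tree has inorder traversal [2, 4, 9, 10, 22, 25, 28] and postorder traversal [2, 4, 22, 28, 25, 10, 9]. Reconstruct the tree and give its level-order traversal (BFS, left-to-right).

Inorder:   [2, 4, 9, 10, 22, 25, 28]
Postorder: [2, 4, 22, 28, 25, 10, 9]
Algorithm: postorder visits root last, so walk postorder right-to-left;
each value is the root of the current inorder slice — split it at that
value, recurse on the right subtree first, then the left.
Recursive splits:
  root=9; inorder splits into left=[2, 4], right=[10, 22, 25, 28]
  root=10; inorder splits into left=[], right=[22, 25, 28]
  root=25; inorder splits into left=[22], right=[28]
  root=28; inorder splits into left=[], right=[]
  root=22; inorder splits into left=[], right=[]
  root=4; inorder splits into left=[2], right=[]
  root=2; inorder splits into left=[], right=[]
Reconstructed level-order: [9, 4, 10, 2, 25, 22, 28]


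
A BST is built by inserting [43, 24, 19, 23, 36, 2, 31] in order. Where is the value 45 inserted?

Starting tree (level order): [43, 24, None, 19, 36, 2, 23, 31]
Insertion path: 43
Result: insert 45 as right child of 43
Final tree (level order): [43, 24, 45, 19, 36, None, None, 2, 23, 31]
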